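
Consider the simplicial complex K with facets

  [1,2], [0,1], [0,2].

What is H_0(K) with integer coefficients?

H_0 = Z.

We work with the vertex ordering 0 < 1 < 2. The simplices of K, each written with vertices in increasing order, are:

  0-simplices (3): [0], [1], [2]
  1-simplices (3): [0,1], [0,2], [1,2]

Hence C_0 ≅ Z^3, C_1 ≅ Z^3.

The boundary map ∂_1: C_1 → C_0 sends each edge [p,q] (with p < q) to q − p. For instance
  ∂[1,2] = [2] − [1].
The resulting 3×3 matrix has rank 2, and its Smith normal form has invariant factors (1,1).

Reading off H_k = ker ∂_k / im ∂_{k+1}:

  H_0: rank C_0 − rank ∂_1 = 3 − 2 = 1, and the invariant factors of ∂_1 are all 1, so H_0 = Z.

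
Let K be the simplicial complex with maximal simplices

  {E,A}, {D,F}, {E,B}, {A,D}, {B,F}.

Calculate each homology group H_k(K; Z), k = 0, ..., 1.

H_0 = Z,  H_1 = Z.

Take the total order A < B < D < E < F on the vertex set. Then K (dimension 1) consists of the simplices:

  0-simplices (5): A, B, D, E, F
  1-simplices (5): AD, AE, BE, BF, DF

so the chain groups are C_0 ≅ Z^5, C_1 ≅ Z^5.

∂_1: C_1 → C_0 maps an edge to its endpoints' difference, ∂[p,q] = q − p.
The 5×5 boundary matrix has rank 4 and Smith normal form diag(1,1,1,1).

Computing H_k = (kernel of ∂_k) / (image of ∂_{k+1}):

  H_0: rank C_0 − rank ∂_1 = 5 − 4 = 1, and the invariant factors of ∂_1 are all 1, so H_0 = Z.
  H_1: rank ker ∂_1 − rank ∂_2 = (5 − 4) − 0 = 1, and there is no ∂_2, so H_1 = Z.

(K is a triangulation of the circle S^1.)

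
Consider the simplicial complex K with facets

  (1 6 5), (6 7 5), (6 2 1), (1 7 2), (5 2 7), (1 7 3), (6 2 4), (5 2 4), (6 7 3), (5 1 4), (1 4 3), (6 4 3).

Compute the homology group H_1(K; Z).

H_1 = Z/2Z.

Order the vertices as 1 < 2 < 3 < 4 < 5 < 6 < 7. Listing each simplex with vertices in this order, K has dimension 2 with simplices:

  0-simplices (7): [1], [2], [3], [4], [5], [6], [7]
  1-simplices (18): [1,2], [1,3], [1,4], [1,5], [1,6], [1,7], [2,4], [2,5], [2,6], [2,7], [3,4], [3,6], [3,7], [4,5], [4,6], [5,6], [5,7], [6,7]
  2-simplices (12): [1,2,6], [1,2,7], [1,3,4], [1,3,7], [1,4,5], [1,5,6], [2,4,5], [2,4,6], [2,5,7], [3,4,6], [3,6,7], [5,6,7]

so the chain groups are C_0 ≅ Z^7, C_1 ≅ Z^18, C_2 ≅ Z^12.

∂_1: C_1 → C_0 maps an edge to its endpoints' difference, ∂[p,q] = q − p.
The resulting 7×18 matrix has rank 6, and its Smith normal form has invariant factors (1,1,1,1,1,1).

∂_2: C_2 → C_1 maps a triangle to the signed sum of its edges. For instance
  ∂[1,2,6] = [2,6] − [1,6] + [1,2],
  ∂[2,5,7] = [5,7] − [2,7] + [2,5].
The 18×12 boundary matrix has rank 12 and Smith normal form diag(1,1,1,1,1,1,1,1,1,1,1,2).

Now H_k = ker ∂_k / im ∂_{k+1}, so:

  H_1: rank ker ∂_1 − rank ∂_2 = (18 − 6) − 12 = 0, and ∂_2 has invariant factor 2 > 1, so H_1 ≅ Z/2Z.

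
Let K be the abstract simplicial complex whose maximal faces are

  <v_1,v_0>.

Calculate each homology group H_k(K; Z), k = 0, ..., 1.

H_0 = Z,  H_1 = 0.

Order the vertices as v_0 < v_1. Listing each simplex with vertices in this order, K has dimension 1 with simplices:

  0-simplices (2): [v_0], [v_1]
  1-simplices (1): [v_0,v_1]

giving chain groups C_0 ≅ Z^2, C_1 ≅ Z^1.

∂_1: C_1 → C_0 sends each edge [p,q] (with p < q) to q − p.
The resulting 2×1 matrix has rank 1, and its Smith normal form has invariant factors (1).

Now H_k = ker ∂_k / im ∂_{k+1}, so:

  H_0: rank C_0 − rank ∂_1 = 2 − 1 = 1, and the invariant factors of ∂_1 are all 1, so H_0 = Z.
  H_1: rank ker ∂_1 − rank ∂_2 = (1 − 1) − 0 = 0, and there is no ∂_2, so H_1 = 0.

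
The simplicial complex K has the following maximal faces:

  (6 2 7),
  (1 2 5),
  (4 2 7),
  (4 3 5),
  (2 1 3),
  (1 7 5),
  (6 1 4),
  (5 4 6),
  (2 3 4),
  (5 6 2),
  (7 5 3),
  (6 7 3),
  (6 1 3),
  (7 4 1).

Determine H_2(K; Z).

We work with the vertex ordering 1 < 2 < 3 < 4 < 5 < 6 < 7. The simplices of K, each written with vertices in increasing order, are:

  0-simplices (7): [1], [2], [3], [4], [5], [6], [7]
  1-simplices (21): [1,2], [1,3], [1,4], [1,5], [1,6], [1,7], [2,3], [2,4], [2,5], [2,6], [2,7], [3,4], [3,5], [3,6], [3,7], [4,5], [4,6], [4,7], [5,6], [5,7], [6,7]
  2-simplices (14): [1,2,3], [1,2,5], [1,3,6], [1,4,6], [1,4,7], [1,5,7], [2,3,4], [2,4,7], [2,5,6], [2,6,7], [3,4,5], [3,5,7], [3,6,7], [4,5,6]

giving chain groups C_0 ≅ Z^7, C_1 ≅ Z^21, C_2 ≅ Z^14.

The boundary map ∂_1: C_1 → C_0 maps an edge to its endpoints' difference, ∂[p,q] = q − p.
This gives a 7×21 integer matrix of rank 6; reducing to Smith normal form yields diagonal entries (1,1,1,1,1,1).

The boundary map ∂_2: C_2 → C_1 acts by ∂[p,q,r] = [q,r] − [p,r] + [p,q]. For instance
  ∂[4,5,6] = [5,6] − [4,6] + [4,5],
  ∂[1,4,6] = [4,6] − [1,6] + [1,4].
The resulting 21×14 matrix has rank 13, and its Smith normal form has invariant factors (1,1,1,1,1,1,1,1,1,1,1,1,1).

Reading off H_k = ker ∂_k / im ∂_{k+1}:

  H_2: rank ker ∂_2 − rank ∂_3 = (14 − 13) − 0 = 1, and there is no ∂_3, so H_2 ≅ Z.

H_2 = Z.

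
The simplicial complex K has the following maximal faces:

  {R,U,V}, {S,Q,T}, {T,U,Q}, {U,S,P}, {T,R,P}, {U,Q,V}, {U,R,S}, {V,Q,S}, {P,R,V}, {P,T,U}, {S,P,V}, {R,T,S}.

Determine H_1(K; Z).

K has 7 vertices, 18 edges, 12 triangles.
rank ∂_1 = 6, rank ∂_2 = 12 ⇒ b_1 = 18 − 6 − 12 = 0; ∂_2 has invariant factor(s) [2] giving torsion. So H_1 ≅ Z_2.

H_1 = Z_2.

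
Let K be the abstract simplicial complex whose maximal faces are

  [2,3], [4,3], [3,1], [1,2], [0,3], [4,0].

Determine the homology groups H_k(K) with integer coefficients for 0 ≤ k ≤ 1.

We work with the vertex ordering 0 < 1 < 2 < 3 < 4. The simplices of K, each written with vertices in increasing order, are:

  0-simplices (5): [0], [1], [2], [3], [4]
  1-simplices (6): [0,3], [0,4], [1,2], [1,3], [2,3], [3,4]

so the chain groups are C_0 ≅ Z^5, C_1 ≅ Z^6.

Boundary ∂_1: C_1 → C_0 sends each edge [p,q] (with p < q) to q − p. For instance
  ∂[2,3] = [3] − [2].
The resulting 5×6 matrix has rank 4, and its Smith normal form has invariant factors (1,1,1,1).

Computing H_k = (kernel of ∂_k) / (image of ∂_{k+1}):

  H_0: rank C_0 − rank ∂_1 = 5 − 4 = 1, and the invariant factors of ∂_1 are all 1, so H_0 ≅ Z.
  H_1: rank ker ∂_1 − rank ∂_2 = (6 − 4) − 0 = 2, and there is no ∂_2, so H_1 ≅ Z^2.

(K is a triangulation of a wedge of 2 circles.)

H_0 = Z,  H_1 = Z^2.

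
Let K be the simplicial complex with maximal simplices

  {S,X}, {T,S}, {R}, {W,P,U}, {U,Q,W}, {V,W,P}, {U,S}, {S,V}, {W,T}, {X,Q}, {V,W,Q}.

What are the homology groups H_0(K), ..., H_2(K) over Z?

H_0 = Z^2,  H_1 = Z^3,  H_2 = 0.

We work with the vertex ordering P < Q < R < S < T < U < V < W < X. The simplices of K, each written with vertices in increasing order, are:

  0-simplices (9): P, Q, R, S, T, U, V, W, X
  1-simplices (14): PU, PV, PW, QU, QV, QW, QX, ST, SU, SV, SX, TW, UW, VW
  2-simplices (4): PUW, PVW, QUW, QVW

giving chain groups C_0 ≅ Z^9, C_1 ≅ Z^14, C_2 ≅ Z^4.

The boundary map ∂_1: C_1 → C_0 is given by ∂[p,q] = [q] − [p]. For instance
  ∂PV = V − P.
The 9×14 boundary matrix has rank 7 and Smith normal form diag(1,1,1,1,1,1,1).

Boundary ∂_2: C_2 → C_1 acts by ∂[p,q,r] = [q,r] − [p,r] + [p,q]. For instance
  ∂QUW = UW − QW + QU,
  ∂PVW = VW − PW + PV.
The 14×4 boundary matrix has rank 4 and Smith normal form diag(1,1,1,1).

From H_k ≅ ker(∂_k) / im(∂_{k+1}) we obtain:

  H_0: rank C_0 − rank ∂_1 = 9 − 7 = 2, and the invariant factors of ∂_1 are all 1, so H_0 ≅ Z^2.
  H_1: rank ker ∂_1 − rank ∂_2 = (14 − 7) − 4 = 3, and the invariant factors of ∂_2 are all 1, so H_1 ≅ Z^3.
  H_2: rank ker ∂_2 − rank ∂_3 = (4 − 4) − 0 = 0, and there is no ∂_3, so H_2 ≅ 0.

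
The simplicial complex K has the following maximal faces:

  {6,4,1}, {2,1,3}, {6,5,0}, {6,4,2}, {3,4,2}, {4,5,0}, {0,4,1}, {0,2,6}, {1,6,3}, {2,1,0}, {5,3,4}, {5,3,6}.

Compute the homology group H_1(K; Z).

H_1 ≅ Z/2.

Fix the vertex order 0 < 1 < 2 < 3 < 4 < 5 < 6 and write every simplex with vertices in increasing order. Then dim K = 2 and the simplices of K are:

  0-simplices (7): [0], [1], [2], [3], [4], [5], [6]
  1-simplices (18): [0,1], [0,2], [0,4], [0,5], [0,6], [1,2], [1,3], [1,4], [1,6], [2,3], [2,4], [2,6], [3,4], [3,5], [3,6], [4,5], [4,6], [5,6]
  2-simplices (12): [0,1,2], [0,1,4], [0,2,6], [0,4,5], [0,5,6], [1,2,3], [1,3,6], [1,4,6], [2,3,4], [2,4,6], [3,4,5], [3,5,6]

so the chain groups are C_0 ≅ Z^7, C_1 ≅ Z^18, C_2 ≅ Z^12.

∂_1: C_1 → C_0 sends each edge [p,q] (with p < q) to q − p. For instance
  ∂[3,4] = [4] − [3].
This gives a 7×18 integer matrix of rank 6; reducing to Smith normal form yields diagonal entries (1,1,1,1,1,1).

Boundary ∂_2: C_2 → C_1 sends each 2-simplex [p,q,r] to [q,r] − [p,r] + [p,q]. For instance
  ∂[0,5,6] = [5,6] − [0,6] + [0,5],
  ∂[1,4,6] = [4,6] − [1,6] + [1,4].
The resulting 18×12 matrix has rank 12, and its Smith normal form has invariant factors (1,1,1,1,1,1,1,1,1,1,1,2).

Computing H_k = (kernel of ∂_k) / (image of ∂_{k+1}):

  H_1: rank ker ∂_1 − rank ∂_2 = (18 − 6) − 12 = 0, and ∂_2 has invariant factor 2 > 1, so H_1 ≅ Z/2.

(K is a triangulation of the real projective plane RP^2.)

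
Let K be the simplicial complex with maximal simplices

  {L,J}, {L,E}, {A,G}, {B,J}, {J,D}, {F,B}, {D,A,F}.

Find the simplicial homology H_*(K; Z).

K has 8 vertices, 9 edges, 1 triangle.
rank ∂_0 = 0, rank ∂_1 = 7 ⇒ b_0 = 8 − 0 − 7 = 1; all invariant factors of ∂_1 are 1 so no torsion. So H_0 = Z.
rank ∂_1 = 7, rank ∂_2 = 1 ⇒ b_1 = 9 − 7 − 1 = 1; all invariant factors of ∂_2 are 1 so no torsion. So H_1 = Z.
rank ∂_2 = 1, rank ∂_3 = 0 ⇒ b_2 = 1 − 1 − 0 = 0. So H_2 = 0.

H_0 = Z,  H_1 = Z,  H_2 = 0.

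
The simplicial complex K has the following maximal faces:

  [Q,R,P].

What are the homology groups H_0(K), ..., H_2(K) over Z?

Order the vertices as P < Q < R. Listing each simplex with vertices in this order, K has dimension 2 with simplices:

  0-simplices (3): P, Q, R
  1-simplices (3): PQ, PR, QR
  2-simplices (1): PQR

giving chain groups C_0 ≅ Z^3, C_1 ≅ Z^3, C_2 ≅ Z^1.

Boundary ∂_1: C_1 → C_0 sends each edge [p,q] (with p < q) to q − p.
The resulting 3×3 matrix has rank 2, and its Smith normal form has invariant factors (1,1).

∂_2: C_2 → C_1 sends each 2-simplex [p,q,r] to [q,r] − [p,r] + [p,q]. For instance
  ∂PQR = QR − PR + PQ.
The resulting 3×1 matrix has rank 1, and its Smith normal form has invariant factors (1).

Now H_k = ker ∂_k / im ∂_{k+1}, so:

  H_0: rank C_0 − rank ∂_1 = 3 − 2 = 1, and the invariant factors of ∂_1 are all 1, so H_0 ≅ Z.
  H_1: rank ker ∂_1 − rank ∂_2 = (3 − 2) − 1 = 0, and the invariant factors of ∂_2 are all 1, so H_1 ≅ 0.
  H_2: rank ker ∂_2 − rank ∂_3 = (1 − 1) − 0 = 0, and there is no ∂_3, so H_2 ≅ 0.

H_0 ≅ Z,  H_1 = 0,  H_2 = 0.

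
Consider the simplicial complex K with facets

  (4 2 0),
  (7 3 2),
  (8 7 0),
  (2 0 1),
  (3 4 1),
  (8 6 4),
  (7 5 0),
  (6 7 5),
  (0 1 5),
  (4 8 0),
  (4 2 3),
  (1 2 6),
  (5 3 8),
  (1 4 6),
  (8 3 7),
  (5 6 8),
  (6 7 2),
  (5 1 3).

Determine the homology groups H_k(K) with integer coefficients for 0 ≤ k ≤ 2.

H_0 ≅ Z,  H_1 ≅ Z ⊕ Z/2Z,  H_2 = 0.

We work with the vertex ordering 0 < 1 < 2 < 3 < 4 < 5 < 6 < 7 < 8. The simplices of K, each written with vertices in increasing order, are:

  0-simplices (9): [0], [1], [2], [3], [4], [5], [6], [7], [8]
  1-simplices (27): (27 of them)
  2-simplices (18): [0,1,2], [0,1,5], [0,2,4], [0,4,8], [0,5,7], [0,7,8], [1,2,6], [1,3,4], [1,3,5], [1,4,6], [2,3,4], [2,3,7], [2,6,7], [3,5,8], [3,7,8], [4,6,8], [5,6,7], [5,6,8]

Hence C_0 ≅ Z^9, C_1 ≅ Z^27, C_2 ≅ Z^18.

The boundary map ∂_1: C_1 → C_0 maps an edge to its endpoints' difference, ∂[p,q] = q − p. For instance
  ∂[3,4] = [4] − [3].
As a 9×27 matrix over Z this has rank 8, with invariant factors (1,1,1,1,1,1,1,1).

Boundary ∂_2: C_2 → C_1 maps a triangle to the signed sum of its edges. For instance
  ∂[2,3,4] = [3,4] − [2,4] + [2,3],
  ∂[0,2,4] = [2,4] − [0,4] + [0,2].
The resulting 27×18 matrix has rank 18, and its Smith normal form has invariant factors (1,1,1,1,1,1,1,1,1,1,1,1,1,1,1,1,1,2).

From H_k ≅ ker(∂_k) / im(∂_{k+1}) we obtain:

  H_0: rank C_0 − rank ∂_1 = 9 − 8 = 1, and the invariant factors of ∂_1 are all 1, so H_0 ≅ Z.
  H_1: rank ker ∂_1 − rank ∂_2 = (27 − 8) − 18 = 1, and ∂_2 has invariant factor 2 > 1, so H_1 ≅ Z ⊕ Z/2Z.
  H_2: rank ker ∂_2 − rank ∂_3 = (18 − 18) − 0 = 0, and there is no ∂_3, so H_2 ≅ 0.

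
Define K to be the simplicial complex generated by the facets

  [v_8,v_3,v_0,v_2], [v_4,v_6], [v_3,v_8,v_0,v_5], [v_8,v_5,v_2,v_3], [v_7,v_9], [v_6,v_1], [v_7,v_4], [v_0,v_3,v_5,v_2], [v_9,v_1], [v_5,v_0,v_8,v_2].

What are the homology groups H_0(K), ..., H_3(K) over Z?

H_0 ≅ Z^2,  H_1 ≅ Z,  H_2 = 0,  H_3 ≅ Z.

We work with the vertex ordering v_0 < v_1 < v_2 < v_3 < v_4 < v_5 < v_6 < v_7 < v_8 < v_9. The simplices of K, each written with vertices in increasing order, are:

  0-simplices (10): [v_0], [v_1], [v_2], [v_3], [v_4], [v_5], [v_6], [v_7], [v_8], [v_9]
  1-simplices (15): (15 of them)
  2-simplices (10): [v_0,v_2,v_3], [v_0,v_2,v_5], [v_0,v_2,v_8], [v_0,v_3,v_5], [v_0,v_3,v_8], [v_0,v_5,v_8], [v_2,v_3,v_5], [v_2,v_3,v_8], [v_2,v_5,v_8], [v_3,v_5,v_8]
  3-simplices (5): [v_0,v_2,v_3,v_5], [v_0,v_2,v_3,v_8], [v_0,v_2,v_5,v_8], [v_0,v_3,v_5,v_8], [v_2,v_3,v_5,v_8]

giving chain groups C_0 ≅ Z^10, C_1 ≅ Z^15, C_2 ≅ Z^10, C_3 ≅ Z^5.

The boundary map ∂_1: C_1 → C_0 is given by ∂[p,q] = [q] − [p].
The resulting 10×15 matrix has rank 8, and its Smith normal form has invariant factors (1,1,1,1,1,1,1,1).

Boundary ∂_2: C_2 → C_1 sends each 2-simplex [p,q,r] to [q,r] − [p,r] + [p,q]. For instance
  ∂[v_0,v_2,v_5] = [v_2,v_5] − [v_0,v_5] + [v_0,v_2],
  ∂[v_0,v_5,v_8] = [v_5,v_8] − [v_0,v_8] + [v_0,v_5].
The resulting 15×10 matrix has rank 6, and its Smith normal form has invariant factors (1,1,1,1,1,1).

∂_3: C_3 → C_2 sends each 3-simplex σ to the alternating sum Σ_i (−1)^i (σ with its i-th vertex removed). For instance
  ∂[v_0,v_2,v_3,v_5] = [v_2,v_3,v_5] − [v_0,v_3,v_5] + [v_0,v_2,v_5] − [v_0,v_2,v_3],
  ∂[v_2,v_3,v_5,v_8] = [v_3,v_5,v_8] − [v_2,v_5,v_8] + [v_2,v_3,v_8] − [v_2,v_3,v_5].
The resulting 10×5 matrix has rank 4, and its Smith normal form has invariant factors (1,1,1,1).

From H_k ≅ ker(∂_k) / im(∂_{k+1}) we obtain:

  H_0: rank C_0 − rank ∂_1 = 10 − 8 = 2, and the invariant factors of ∂_1 are all 1, so H_0 = Z^2.
  H_1: rank ker ∂_1 − rank ∂_2 = (15 − 8) − 6 = 1, and the invariant factors of ∂_2 are all 1, so H_1 = Z.
  H_2: rank ker ∂_2 − rank ∂_3 = (10 − 6) − 4 = 0, and the invariant factors of ∂_3 are all 1, so H_2 = 0.
  H_3: rank ker ∂_3 − rank ∂_4 = (5 − 4) − 0 = 1, and there is no ∂_4, so H_3 = Z.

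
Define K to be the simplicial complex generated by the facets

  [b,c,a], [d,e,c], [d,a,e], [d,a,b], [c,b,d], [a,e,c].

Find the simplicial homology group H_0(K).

H_0 ≅ Z.

Fix the vertex order a < b < c < d < e and write every simplex with vertices in increasing order. Then dim K = 2 and the simplices of K are:

  0-simplices (5): a, b, c, d, e
  1-simplices (9): ab, ac, ad, ae, bc, bd, cd, ce, de
  2-simplices (6): abc, abd, ace, ade, bcd, cde

giving chain groups C_0 ≅ Z^5, C_1 ≅ Z^9, C_2 ≅ Z^6.

The boundary map ∂_1: C_1 → C_0 is given by ∂[p,q] = [q] − [p]. For instance
  ∂ab = b − a.
The resulting 5×9 matrix has rank 4, and its Smith normal form has invariant factors (1,1,1,1).

The boundary map ∂_2: C_2 → C_1 sends each 2-simplex [p,q,r] to [q,r] − [p,r] + [p,q]. For instance
  ∂abc = bc − ac + ab,
  ∂ace = ce − ae + ac.
This gives a 9×6 integer matrix of rank 5; reducing to Smith normal form yields diagonal entries (1,1,1,1,1).

Reading off H_k = ker ∂_k / im ∂_{k+1}:

  H_0: rank C_0 − rank ∂_1 = 5 − 4 = 1, and the invariant factors of ∂_1 are all 1, so H_0 ≅ Z.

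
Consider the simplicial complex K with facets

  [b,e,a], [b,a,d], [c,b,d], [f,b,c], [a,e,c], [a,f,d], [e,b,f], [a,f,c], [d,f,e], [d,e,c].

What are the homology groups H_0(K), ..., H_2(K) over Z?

Take the total order a < b < c < d < e < f on the vertex set. Then K (dimension 2) consists of the simplices:

  0-simplices (6): a, b, c, d, e, f
  1-simplices (15): ab, ac, ad, ae, af, bc, bd, be, bf, cd, ce, cf, de, df, ef
  2-simplices (10): abd, abe, ace, acf, adf, bcd, bcf, bef, cde, def

so the chain groups are C_0 ≅ Z^6, C_1 ≅ Z^15, C_2 ≅ Z^10.

The boundary map ∂_1: C_1 → C_0 maps an edge to its endpoints' difference, ∂[p,q] = q − p. For instance
  ∂df = f − d.
The 6×15 boundary matrix has rank 5 and Smith normal form diag(1,1,1,1,1).

∂_2: C_2 → C_1 maps a triangle to the signed sum of its edges. For instance
  ∂bcd = cd − bd + bc,
  ∂ace = ce − ae + ac.
This gives a 15×10 integer matrix of rank 10; reducing to Smith normal form yields diagonal entries (1,1,1,1,1,1,1,1,1,2).

From H_k ≅ ker(∂_k) / im(∂_{k+1}) we obtain:

  H_0: rank C_0 − rank ∂_1 = 6 − 5 = 1, and the invariant factors of ∂_1 are all 1, so H_0 ≅ Z.
  H_1: rank ker ∂_1 − rank ∂_2 = (15 − 5) − 10 = 0, and ∂_2 has invariant factor 2 > 1, so H_1 ≅ Z/2.
  H_2: rank ker ∂_2 − rank ∂_3 = (10 − 10) − 0 = 0, and there is no ∂_3, so H_2 ≅ 0.

H_0 ≅ Z,  H_1 ≅ Z/2,  H_2 = 0.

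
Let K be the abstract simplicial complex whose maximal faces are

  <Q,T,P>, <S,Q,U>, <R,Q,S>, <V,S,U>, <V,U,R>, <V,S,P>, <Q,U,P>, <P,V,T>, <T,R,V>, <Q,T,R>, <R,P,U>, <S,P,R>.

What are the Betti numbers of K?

Fix the vertex order P < Q < R < S < T < U < V and write every simplex with vertices in increasing order. Then dim K = 2 and the simplices of K are:

  0-simplices (7): P, Q, R, S, T, U, V
  1-simplices (18): PQ, PR, PS, PT, PU, PV, QR, QS, QT, QU, RS, RT, RU, RV, SU, SV, TV, UV
  2-simplices (12): PQT, PQU, PRS, PRU, PSV, PTV, QRS, QRT, QSU, RTV, RUV, SUV

giving chain groups C_0 ≅ Z^7, C_1 ≅ Z^18, C_2 ≅ Z^12.

Boundary ∂_1: C_1 → C_0 sends each edge [p,q] (with p < q) to q − p.
The resulting 7×18 matrix has rank 6, and its Smith normal form has invariant factors (1,1,1,1,1,1).

∂_2: C_2 → C_1 acts by ∂[p,q,r] = [q,r] − [p,r] + [p,q]. For instance
  ∂PQU = QU − PU + PQ,
  ∂PTV = TV − PV + PT.
This gives a 18×12 integer matrix of rank 12; reducing to Smith normal form yields diagonal entries (1,1,1,1,1,1,1,1,1,1,1,2).

Now H_k = ker ∂_k / im ∂_{k+1}, so:

  H_0: rank C_0 − rank ∂_1 = 7 − 6 = 1, and the invariant factors of ∂_1 are all 1, so H_0 = Z.
  H_1: rank ker ∂_1 − rank ∂_2 = (18 − 6) − 12 = 0, and ∂_2 has invariant factor 2 > 1, so H_1 = Z_2.
  H_2: rank ker ∂_2 − rank ∂_3 = (12 − 12) − 0 = 0, and there is no ∂_3, so H_2 = 0.

Hence the Betti numbers are b_0 = 1, b_1 = 0, b_2 = 0.

b_0 = 1, b_1 = 0, b_2 = 0.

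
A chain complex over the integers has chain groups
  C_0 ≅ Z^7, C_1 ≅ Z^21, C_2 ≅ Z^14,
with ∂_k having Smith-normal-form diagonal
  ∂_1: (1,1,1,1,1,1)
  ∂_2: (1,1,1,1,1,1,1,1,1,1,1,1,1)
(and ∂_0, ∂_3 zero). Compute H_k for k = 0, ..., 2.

H_0: b_0 = 7 − 0 − 6 = 1; torsion from ∂_1 factors > 1: none. So H_0 = Z.
H_1: b_1 = 21 − 6 − 13 = 2; torsion from ∂_2 factors > 1: none. So H_1 = Z^2.
H_2: b_2 = 14 − 13 − 0 = 1; torsion from ∂_3 factors > 1: none. So H_2 = Z.

H_0 = Z,  H_1 = Z^2,  H_2 = Z.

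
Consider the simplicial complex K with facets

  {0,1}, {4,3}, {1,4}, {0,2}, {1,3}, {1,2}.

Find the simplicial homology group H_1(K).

K has 5 vertices, 6 edges.
rank ∂_1 = 4, rank ∂_2 = 0 ⇒ b_1 = 6 − 4 − 0 = 2. So H_1 ≅ Z^2.

H_1 = Z^2.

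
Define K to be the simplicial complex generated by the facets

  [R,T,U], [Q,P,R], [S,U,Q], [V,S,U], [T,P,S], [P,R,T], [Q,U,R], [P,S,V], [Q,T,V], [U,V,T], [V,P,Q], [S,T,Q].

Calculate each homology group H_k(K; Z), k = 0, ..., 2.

K has 7 vertices, 18 edges, 12 triangles.
rank ∂_0 = 0, rank ∂_1 = 6 ⇒ b_0 = 7 − 0 − 6 = 1; all invariant factors of ∂_1 are 1 so no torsion. So H_0 ≅ Z.
rank ∂_1 = 6, rank ∂_2 = 12 ⇒ b_1 = 18 − 6 − 12 = 0; ∂_2 has invariant factor(s) [2] giving torsion. So H_1 ≅ Z/2.
rank ∂_2 = 12, rank ∂_3 = 0 ⇒ b_2 = 12 − 12 − 0 = 0. So H_2 ≅ 0.

H_0 ≅ Z,  H_1 ≅ Z/2,  H_2 = 0.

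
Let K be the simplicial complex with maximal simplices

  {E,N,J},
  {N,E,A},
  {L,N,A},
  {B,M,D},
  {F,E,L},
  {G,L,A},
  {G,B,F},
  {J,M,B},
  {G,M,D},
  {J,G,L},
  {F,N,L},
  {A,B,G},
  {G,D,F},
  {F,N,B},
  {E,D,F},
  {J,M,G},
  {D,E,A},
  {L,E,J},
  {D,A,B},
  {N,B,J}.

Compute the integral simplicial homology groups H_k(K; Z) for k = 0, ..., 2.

H_0 = Z,  H_1 = Z ⊕ Z/2Z,  H_2 = 0.

Fix the vertex order A < B < D < E < F < G < J < L < M < N and write every simplex with vertices in increasing order. Then dim K = 2 and the simplices of K are:

  0-simplices (10): A, B, D, E, F, G, J, L, M, N
  1-simplices (30): AB, AD, AE, AG, AL, AN, BD, BF, BG, BJ, BM, BN, DE, DF, DG, DM, EF, EJ, EL, EN, FG, FL, FN, GJ, GL, GM, JL, JM, JN, LN
  2-simplices (20): ABD, ABG, ADE, AEN, AGL, ALN, BDM, BFG, BFN, BJM, BJN, DEF, DFG, DGM, EFL, EJL, EJN, FLN, GJL, GJM

Hence C_0 ≅ Z^10, C_1 ≅ Z^30, C_2 ≅ Z^20.

∂_1: C_1 → C_0 sends each edge [p,q] (with p < q) to q − p.
As a 10×30 matrix over Z this has rank 9, with invariant factors (1,1,1,1,1,1,1,1,1).

∂_2: C_2 → C_1 acts by ∂[p,q,r] = [q,r] − [p,r] + [p,q]. For instance
  ∂AEN = EN − AN + AE,
  ∂AGL = GL − AL + AG.
The resulting 30×20 matrix has rank 20, and its Smith normal form has invariant factors (1,1,1,1,1,1,1,1,1,1,1,1,1,1,1,1,1,1,1,2).

From H_k ≅ ker(∂_k) / im(∂_{k+1}) we obtain:

  H_0: rank C_0 − rank ∂_1 = 10 − 9 = 1, and the invariant factors of ∂_1 are all 1, so H_0 ≅ Z.
  H_1: rank ker ∂_1 − rank ∂_2 = (30 − 9) − 20 = 1, and ∂_2 has invariant factor 2 > 1, so H_1 ≅ Z ⊕ Z/2Z.
  H_2: rank ker ∂_2 − rank ∂_3 = (20 − 20) − 0 = 0, and there is no ∂_3, so H_2 ≅ 0.

As a check, the Euler characteristic is 10 − 30 + 20 = 0, which agrees with 1 − 1 + 0 = 0.
(K is a triangulation of the Klein bottle.)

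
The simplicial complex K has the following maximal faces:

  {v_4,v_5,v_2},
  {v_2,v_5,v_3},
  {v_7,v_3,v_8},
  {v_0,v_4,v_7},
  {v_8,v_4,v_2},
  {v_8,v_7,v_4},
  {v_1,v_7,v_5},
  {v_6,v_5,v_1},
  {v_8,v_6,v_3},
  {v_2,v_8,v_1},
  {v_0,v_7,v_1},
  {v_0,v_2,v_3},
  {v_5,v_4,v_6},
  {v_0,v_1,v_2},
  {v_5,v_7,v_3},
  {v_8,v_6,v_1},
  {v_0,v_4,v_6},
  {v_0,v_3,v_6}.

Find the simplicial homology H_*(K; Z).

H_0 = Z,  H_1 = Z^2,  H_2 = Z.

Take the total order v_0 < v_1 < v_2 < v_3 < v_4 < v_5 < v_6 < v_7 < v_8 on the vertex set. Then K (dimension 2) consists of the simplices:

  0-simplices (9): [v_0], [v_1], [v_2], [v_3], [v_4], [v_5], [v_6], [v_7], [v_8]
  1-simplices (27): (27 of them)
  2-simplices (18): (18 of them)

Hence C_0 ≅ Z^9, C_1 ≅ Z^27, C_2 ≅ Z^18.

Boundary ∂_1: C_1 → C_0 sends each edge [p,q] (with p < q) to q − p.
This gives a 9×27 integer matrix of rank 8; reducing to Smith normal form yields diagonal entries (1,1,1,1,1,1,1,1).

∂_2: C_2 → C_1 sends each 2-simplex [p,q,r] to [q,r] − [p,r] + [p,q]. For instance
  ∂[v_2,v_3,v_5] = [v_3,v_5] − [v_2,v_5] + [v_2,v_3],
  ∂[v_3,v_7,v_8] = [v_7,v_8] − [v_3,v_8] + [v_3,v_7].
This gives a 27×18 integer matrix of rank 17; reducing to Smith normal form yields diagonal entries (1,1,1,1,1,1,1,1,1,1,1,1,1,1,1,1,1).

Computing H_k = (kernel of ∂_k) / (image of ∂_{k+1}):

  H_0: rank C_0 − rank ∂_1 = 9 − 8 = 1, and the invariant factors of ∂_1 are all 1, so H_0 = Z.
  H_1: rank ker ∂_1 − rank ∂_2 = (27 − 8) − 17 = 2, and the invariant factors of ∂_2 are all 1, so H_1 = Z^2.
  H_2: rank ker ∂_2 − rank ∂_3 = (18 − 17) − 0 = 1, and there is no ∂_3, so H_2 = Z.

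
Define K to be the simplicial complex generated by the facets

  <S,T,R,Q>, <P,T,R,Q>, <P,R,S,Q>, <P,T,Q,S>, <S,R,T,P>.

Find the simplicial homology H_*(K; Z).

H_0 ≅ Z,  H_1 = 0,  H_2 = 0,  H_3 ≅ Z.

Fix the vertex order P < Q < R < S < T and write every simplex with vertices in increasing order. Then dim K = 3 and the simplices of K are:

  0-simplices (5): P, Q, R, S, T
  1-simplices (10): PQ, PR, PS, PT, QR, QS, QT, RS, RT, ST
  2-simplices (10): PQR, PQS, PQT, PRS, PRT, PST, QRS, QRT, QST, RST
  3-simplices (5): PQRS, PQRT, PQST, PRST, QRST

so the chain groups are C_0 ≅ Z^5, C_1 ≅ Z^10, C_2 ≅ Z^10, C_3 ≅ Z^5.

The boundary map ∂_1: C_1 → C_0 sends each edge [p,q] (with p < q) to q − p. For instance
  ∂QR = R − Q.
The resulting 5×10 matrix has rank 4, and its Smith normal form has invariant factors (1,1,1,1).

The boundary map ∂_2: C_2 → C_1 acts by ∂[p,q,r] = [q,r] − [p,r] + [p,q]. For instance
  ∂PRS = RS − PS + PR,
  ∂PST = ST − PT + PS.
This gives a 10×10 integer matrix of rank 6; reducing to Smith normal form yields diagonal entries (1,1,1,1,1,1).

Boundary ∂_3: C_3 → C_2 sends each 3-simplex σ to the alternating sum Σ_i (−1)^i (σ with its i-th vertex removed). For instance
  ∂PRST = RST − PST + PRT − PRS,
  ∂PQRT = QRT − PRT + PQT − PQR.
This gives a 10×5 integer matrix of rank 4; reducing to Smith normal form yields diagonal entries (1,1,1,1).

From H_k ≅ ker(∂_k) / im(∂_{k+1}) we obtain:

  H_0: rank C_0 − rank ∂_1 = 5 − 4 = 1, and the invariant factors of ∂_1 are all 1, so H_0 = Z.
  H_1: rank ker ∂_1 − rank ∂_2 = (10 − 4) − 6 = 0, and the invariant factors of ∂_2 are all 1, so H_1 = 0.
  H_2: rank ker ∂_2 − rank ∂_3 = (10 − 6) − 4 = 0, and the invariant factors of ∂_3 are all 1, so H_2 = 0.
  H_3: rank ker ∂_3 − rank ∂_4 = (5 − 4) − 0 = 1, and there is no ∂_4, so H_3 = Z.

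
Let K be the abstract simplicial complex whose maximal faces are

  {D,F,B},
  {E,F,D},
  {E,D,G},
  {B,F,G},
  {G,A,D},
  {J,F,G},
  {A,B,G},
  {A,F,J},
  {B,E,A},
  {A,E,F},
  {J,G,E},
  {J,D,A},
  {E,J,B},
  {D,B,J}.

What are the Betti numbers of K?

Take the total order A < B < D < E < F < G < J on the vertex set. Then K (dimension 2) consists of the simplices:

  0-simplices (7): A, B, D, E, F, G, J
  1-simplices (21): AB, AD, AE, AF, AG, AJ, BD, BE, BF, BG, BJ, DE, DF, DG, DJ, EF, EG, EJ, FG, FJ, GJ
  2-simplices (14): ABE, ABG, ADG, ADJ, AEF, AFJ, BDF, BDJ, BEJ, BFG, DEF, DEG, EGJ, FGJ

giving chain groups C_0 ≅ Z^7, C_1 ≅ Z^21, C_2 ≅ Z^14.

Boundary ∂_1: C_1 → C_0 sends each edge [p,q] (with p < q) to q − p. For instance
  ∂BJ = J − B.
The resulting 7×21 matrix has rank 6, and its Smith normal form has invariant factors (1,1,1,1,1,1).

∂_2: C_2 → C_1 acts by ∂[p,q,r] = [q,r] − [p,r] + [p,q]. For instance
  ∂ADJ = DJ − AJ + AD,
  ∂AFJ = FJ − AJ + AF.
As a 21×14 matrix over Z this has rank 13, with invariant factors (1,1,1,1,1,1,1,1,1,1,1,1,1).

Computing H_k = (kernel of ∂_k) / (image of ∂_{k+1}):

  H_0: rank C_0 − rank ∂_1 = 7 − 6 = 1, and the invariant factors of ∂_1 are all 1, so H_0 = Z.
  H_1: rank ker ∂_1 − rank ∂_2 = (21 − 6) − 13 = 2, and the invariant factors of ∂_2 are all 1, so H_1 = Z^2.
  H_2: rank ker ∂_2 − rank ∂_3 = (14 − 13) − 0 = 1, and there is no ∂_3, so H_2 = Z.

(K is a triangulation of the torus T^2.)

Hence the Betti numbers are b_0 = 1, b_1 = 2, b_2 = 1.

b_0 = 1, b_1 = 2, b_2 = 1.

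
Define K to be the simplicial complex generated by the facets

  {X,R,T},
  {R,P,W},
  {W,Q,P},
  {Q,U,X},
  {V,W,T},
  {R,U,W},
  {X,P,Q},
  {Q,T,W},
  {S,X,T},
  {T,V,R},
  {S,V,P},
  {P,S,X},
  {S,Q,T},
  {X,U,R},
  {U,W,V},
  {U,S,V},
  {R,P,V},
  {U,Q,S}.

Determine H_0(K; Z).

K has 9 vertices, 27 edges, 18 triangles.
rank ∂_0 = 0, rank ∂_1 = 8 ⇒ b_0 = 9 − 0 − 8 = 1; all invariant factors of ∂_1 are 1 so no torsion. So H_0 = Z.

H_0 ≅ Z.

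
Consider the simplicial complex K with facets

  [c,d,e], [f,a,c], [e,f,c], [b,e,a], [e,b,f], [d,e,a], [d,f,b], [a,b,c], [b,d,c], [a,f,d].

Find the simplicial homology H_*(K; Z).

Fix the vertex order a < b < c < d < e < f and write every simplex with vertices in increasing order. Then dim K = 2 and the simplices of K are:

  0-simplices (6): a, b, c, d, e, f
  1-simplices (15): ab, ac, ad, ae, af, bc, bd, be, bf, cd, ce, cf, de, df, ef
  2-simplices (10): abc, abe, acf, ade, adf, bcd, bdf, bef, cde, cef

so the chain groups are C_0 ≅ Z^6, C_1 ≅ Z^15, C_2 ≅ Z^10.

Boundary ∂_1: C_1 → C_0 is given by ∂[p,q] = [q] − [p]. For instance
  ∂cd = d − c.
The resulting 6×15 matrix has rank 5, and its Smith normal form has invariant factors (1,1,1,1,1).

The boundary map ∂_2: C_2 → C_1 sends each 2-simplex [p,q,r] to [q,r] − [p,r] + [p,q]. For instance
  ∂cef = ef − cf + ce,
  ∂ade = de − ae + ad.
The resulting 15×10 matrix has rank 10, and its Smith normal form has invariant factors (1,1,1,1,1,1,1,1,1,2).

From H_k ≅ ker(∂_k) / im(∂_{k+1}) we obtain:

  H_0: rank C_0 − rank ∂_1 = 6 − 5 = 1, and the invariant factors of ∂_1 are all 1, so H_0 ≅ Z.
  H_1: rank ker ∂_1 − rank ∂_2 = (15 − 5) − 10 = 0, and ∂_2 has invariant factor 2 > 1, so H_1 ≅ Z_2.
  H_2: rank ker ∂_2 − rank ∂_3 = (10 − 10) − 0 = 0, and there is no ∂_3, so H_2 ≅ 0.

As a check, the Euler characteristic is 6 − 15 + 10 = 1, which agrees with 1 − 0 + 0 = 1.

H_0 ≅ Z,  H_1 ≅ Z_2,  H_2 = 0.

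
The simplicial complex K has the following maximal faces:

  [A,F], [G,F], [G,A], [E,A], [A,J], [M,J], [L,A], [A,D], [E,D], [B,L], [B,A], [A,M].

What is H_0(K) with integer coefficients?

H_0 = Z.

We work with the vertex ordering A < B < D < E < F < G < J < L < M. The simplices of K, each written with vertices in increasing order, are:

  0-simplices (9): A, B, D, E, F, G, J, L, M
  1-simplices (12): AB, AD, AE, AF, AG, AJ, AL, AM, BL, DE, FG, JM

Hence C_0 ≅ Z^9, C_1 ≅ Z^12.

The boundary map ∂_1: C_1 → C_0 sends each edge [p,q] (with p < q) to q − p.
This gives a 9×12 integer matrix of rank 8; reducing to Smith normal form yields diagonal entries (1,1,1,1,1,1,1,1).

From H_k ≅ ker(∂_k) / im(∂_{k+1}) we obtain:

  H_0: rank C_0 − rank ∂_1 = 9 − 8 = 1, and the invariant factors of ∂_1 are all 1, so H_0 ≅ Z.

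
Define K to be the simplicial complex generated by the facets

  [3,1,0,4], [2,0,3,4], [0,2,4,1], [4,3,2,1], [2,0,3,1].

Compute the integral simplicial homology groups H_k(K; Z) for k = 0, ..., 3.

Take the total order 0 < 1 < 2 < 3 < 4 on the vertex set. Then K (dimension 3) consists of the simplices:

  0-simplices (5): [0], [1], [2], [3], [4]
  1-simplices (10): [0,1], [0,2], [0,3], [0,4], [1,2], [1,3], [1,4], [2,3], [2,4], [3,4]
  2-simplices (10): [0,1,2], [0,1,3], [0,1,4], [0,2,3], [0,2,4], [0,3,4], [1,2,3], [1,2,4], [1,3,4], [2,3,4]
  3-simplices (5): [0,1,2,3], [0,1,2,4], [0,1,3,4], [0,2,3,4], [1,2,3,4]

giving chain groups C_0 ≅ Z^5, C_1 ≅ Z^10, C_2 ≅ Z^10, C_3 ≅ Z^5.

The boundary map ∂_1: C_1 → C_0 maps an edge to its endpoints' difference, ∂[p,q] = q − p.
As a 5×10 matrix over Z this has rank 4, with invariant factors (1,1,1,1).

∂_2: C_2 → C_1 acts by ∂[p,q,r] = [q,r] − [p,r] + [p,q]. For instance
  ∂[1,3,4] = [3,4] − [1,4] + [1,3],
  ∂[2,3,4] = [3,4] − [2,4] + [2,3].
The 10×10 boundary matrix has rank 6 and Smith normal form diag(1,1,1,1,1,1).

The boundary map ∂_3: C_3 → C_2 sends each 3-simplex σ to the alternating sum Σ_i (−1)^i (σ with its i-th vertex removed). For instance
  ∂[0,1,2,3] = [1,2,3] − [0,2,3] + [0,1,3] − [0,1,2],
  ∂[1,2,3,4] = [2,3,4] − [1,3,4] + [1,2,4] − [1,2,3].
This gives a 10×5 integer matrix of rank 4; reducing to Smith normal form yields diagonal entries (1,1,1,1).

Computing H_k = (kernel of ∂_k) / (image of ∂_{k+1}):

  H_0: rank C_0 − rank ∂_1 = 5 − 4 = 1, and the invariant factors of ∂_1 are all 1, so H_0 ≅ Z.
  H_1: rank ker ∂_1 − rank ∂_2 = (10 − 4) − 6 = 0, and the invariant factors of ∂_2 are all 1, so H_1 ≅ 0.
  H_2: rank ker ∂_2 − rank ∂_3 = (10 − 6) − 4 = 0, and the invariant factors of ∂_3 are all 1, so H_2 ≅ 0.
  H_3: rank ker ∂_3 − rank ∂_4 = (5 − 4) − 0 = 1, and there is no ∂_4, so H_3 ≅ Z.

H_0 = Z,  H_1 = 0,  H_2 = 0,  H_3 = Z.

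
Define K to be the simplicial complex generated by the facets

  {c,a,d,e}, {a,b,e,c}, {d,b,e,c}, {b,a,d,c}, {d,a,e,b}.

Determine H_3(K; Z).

Fix the vertex order a < b < c < d < e and write every simplex with vertices in increasing order. Then dim K = 3 and the simplices of K are:

  0-simplices (5): a, b, c, d, e
  1-simplices (10): ab, ac, ad, ae, bc, bd, be, cd, ce, de
  2-simplices (10): abc, abd, abe, acd, ace, ade, bcd, bce, bde, cde
  3-simplices (5): abcd, abce, abde, acde, bcde

Hence C_0 ≅ Z^5, C_1 ≅ Z^10, C_2 ≅ Z^10, C_3 ≅ Z^5.

The boundary map ∂_1: C_1 → C_0 sends each edge [p,q] (with p < q) to q − p. For instance
  ∂be = e − b.
As a 5×10 matrix over Z this has rank 4, with invariant factors (1,1,1,1).

The boundary map ∂_2: C_2 → C_1 acts by ∂[p,q,r] = [q,r] − [p,r] + [p,q]. For instance
  ∂bde = de − be + bd,
  ∂abd = bd − ad + ab.
The resulting 10×10 matrix has rank 6, and its Smith normal form has invariant factors (1,1,1,1,1,1).

∂_3: C_3 → C_2 sends each 3-simplex σ to the alternating sum Σ_i (−1)^i (σ with its i-th vertex removed). For instance
  ∂abcd = bcd − acd + abd − abc,
  ∂abde = bde − ade + abe − abd.
As a 10×5 matrix over Z this has rank 4, with invariant factors (1,1,1,1).

Now H_k = ker ∂_k / im ∂_{k+1}, so:

  H_3: rank ker ∂_3 − rank ∂_4 = (5 − 4) − 0 = 1, and there is no ∂_4, so H_3 = Z.

H_3 ≅ Z.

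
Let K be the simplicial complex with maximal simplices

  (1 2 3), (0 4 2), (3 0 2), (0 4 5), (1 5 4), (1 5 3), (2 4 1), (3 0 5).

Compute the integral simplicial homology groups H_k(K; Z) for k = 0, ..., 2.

Order the vertices as 0 < 1 < 2 < 3 < 4 < 5. Listing each simplex with vertices in this order, K has dimension 2 with simplices:

  0-simplices (6): [0], [1], [2], [3], [4], [5]
  1-simplices (12): [0,2], [0,3], [0,4], [0,5], [1,2], [1,3], [1,4], [1,5], [2,3], [2,4], [3,5], [4,5]
  2-simplices (8): [0,2,3], [0,2,4], [0,3,5], [0,4,5], [1,2,3], [1,2,4], [1,3,5], [1,4,5]

so the chain groups are C_0 ≅ Z^6, C_1 ≅ Z^12, C_2 ≅ Z^8.

Boundary ∂_1: C_1 → C_0 maps an edge to its endpoints' difference, ∂[p,q] = q − p. For instance
  ∂[2,4] = [4] − [2].
As a 6×12 matrix over Z this has rank 5, with invariant factors (1,1,1,1,1).

Boundary ∂_2: C_2 → C_1 acts by ∂[p,q,r] = [q,r] − [p,r] + [p,q]. For instance
  ∂[0,2,4] = [2,4] − [0,4] + [0,2],
  ∂[1,2,3] = [2,3] − [1,3] + [1,2].
As a 12×8 matrix over Z this has rank 7, with invariant factors (1,1,1,1,1,1,1).

Reading off H_k = ker ∂_k / im ∂_{k+1}:

  H_0: rank C_0 − rank ∂_1 = 6 − 5 = 1, and the invariant factors of ∂_1 are all 1, so H_0 ≅ Z.
  H_1: rank ker ∂_1 − rank ∂_2 = (12 − 5) − 7 = 0, and the invariant factors of ∂_2 are all 1, so H_1 ≅ 0.
  H_2: rank ker ∂_2 − rank ∂_3 = (8 − 7) − 0 = 1, and there is no ∂_3, so H_2 ≅ Z.

As a check, the Euler characteristic is 6 − 12 + 8 = 2, which agrees with 1 − 0 + 1 = 2.
(K is a triangulation of the 2-sphere S^2.)

H_0 = Z,  H_1 = 0,  H_2 = Z.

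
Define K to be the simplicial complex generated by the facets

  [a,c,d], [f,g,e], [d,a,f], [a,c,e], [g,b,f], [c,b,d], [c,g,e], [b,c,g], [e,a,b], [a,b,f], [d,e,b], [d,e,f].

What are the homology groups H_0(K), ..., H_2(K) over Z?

H_0 = Z,  H_1 = Z/2Z,  H_2 = 0.

We work with the vertex ordering a < b < c < d < e < f < g. The simplices of K, each written with vertices in increasing order, are:

  0-simplices (7): a, b, c, d, e, f, g
  1-simplices (18): ab, ac, ad, ae, af, bc, bd, be, bf, bg, cd, ce, cg, de, df, ef, eg, fg
  2-simplices (12): abe, abf, acd, ace, adf, bcd, bcg, bde, bfg, ceg, def, efg

giving chain groups C_0 ≅ Z^7, C_1 ≅ Z^18, C_2 ≅ Z^12.

The boundary map ∂_1: C_1 → C_0 sends each edge [p,q] (with p < q) to q − p. For instance
  ∂ab = b − a.
This gives a 7×18 integer matrix of rank 6; reducing to Smith normal form yields diagonal entries (1,1,1,1,1,1).

The boundary map ∂_2: C_2 → C_1 sends each 2-simplex [p,q,r] to [q,r] − [p,r] + [p,q]. For instance
  ∂adf = df − af + ad,
  ∂ace = ce − ae + ac.
The resulting 18×12 matrix has rank 12, and its Smith normal form has invariant factors (1,1,1,1,1,1,1,1,1,1,1,2).

Now H_k = ker ∂_k / im ∂_{k+1}, so:

  H_0: rank C_0 − rank ∂_1 = 7 − 6 = 1, and the invariant factors of ∂_1 are all 1, so H_0 = Z.
  H_1: rank ker ∂_1 − rank ∂_2 = (18 − 6) − 12 = 0, and ∂_2 has invariant factor 2 > 1, so H_1 = Z/2Z.
  H_2: rank ker ∂_2 − rank ∂_3 = (12 − 12) − 0 = 0, and there is no ∂_3, so H_2 = 0.

As a check, the Euler characteristic is 7 − 18 + 12 = 1, which agrees with 1 − 0 + 0 = 1.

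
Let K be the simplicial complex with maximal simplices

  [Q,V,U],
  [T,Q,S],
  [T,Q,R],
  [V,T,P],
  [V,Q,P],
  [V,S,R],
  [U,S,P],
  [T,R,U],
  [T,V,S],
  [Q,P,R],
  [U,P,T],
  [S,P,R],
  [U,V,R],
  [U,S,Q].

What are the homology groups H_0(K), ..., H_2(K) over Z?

We work with the vertex ordering P < Q < R < S < T < U < V. The simplices of K, each written with vertices in increasing order, are:

  0-simplices (7): P, Q, R, S, T, U, V
  1-simplices (21): PQ, PR, PS, PT, PU, PV, QR, QS, QT, QU, QV, RS, RT, RU, RV, ST, SU, SV, TU, TV, UV
  2-simplices (14): PQR, PQV, PRS, PSU, PTU, PTV, QRT, QST, QSU, QUV, RSV, RTU, RUV, STV

so the chain groups are C_0 ≅ Z^7, C_1 ≅ Z^21, C_2 ≅ Z^14.

Boundary ∂_1: C_1 → C_0 sends each edge [p,q] (with p < q) to q − p. For instance
  ∂UV = V − U.
The resulting 7×21 matrix has rank 6, and its Smith normal form has invariant factors (1,1,1,1,1,1).

Boundary ∂_2: C_2 → C_1 sends each 2-simplex [p,q,r] to [q,r] − [p,r] + [p,q]. For instance
  ∂RSV = SV − RV + RS,
  ∂QST = ST − QT + QS.
The resulting 21×14 matrix has rank 13, and its Smith normal form has invariant factors (1,1,1,1,1,1,1,1,1,1,1,1,1).

Now H_k = ker ∂_k / im ∂_{k+1}, so:

  H_0: rank C_0 − rank ∂_1 = 7 − 6 = 1, and the invariant factors of ∂_1 are all 1, so H_0 ≅ Z.
  H_1: rank ker ∂_1 − rank ∂_2 = (21 − 6) − 13 = 2, and the invariant factors of ∂_2 are all 1, so H_1 ≅ Z^2.
  H_2: rank ker ∂_2 − rank ∂_3 = (14 − 13) − 0 = 1, and there is no ∂_3, so H_2 ≅ Z.

As a check, the Euler characteristic is 7 − 21 + 14 = 0, which agrees with 1 − 2 + 1 = 0.
(K is a triangulation of the torus T^2.)

H_0 = Z,  H_1 = Z^2,  H_2 = Z.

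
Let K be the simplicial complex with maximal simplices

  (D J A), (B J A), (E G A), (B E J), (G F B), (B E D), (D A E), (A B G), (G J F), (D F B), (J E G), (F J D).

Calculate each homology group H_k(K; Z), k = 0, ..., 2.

Fix the vertex order A < B < D < E < F < G < J and write every simplex with vertices in increasing order. Then dim K = 2 and the simplices of K are:

  0-simplices (7): A, B, D, E, F, G, J
  1-simplices (18): AB, AD, AE, AG, AJ, BD, BE, BF, BG, BJ, DE, DF, DJ, EG, EJ, FG, FJ, GJ
  2-simplices (12): ABG, ABJ, ADE, ADJ, AEG, BDE, BDF, BEJ, BFG, DFJ, EGJ, FGJ

Hence C_0 ≅ Z^7, C_1 ≅ Z^18, C_2 ≅ Z^12.

∂_1: C_1 → C_0 is given by ∂[p,q] = [q] − [p]. For instance
  ∂AJ = J − A.
This gives a 7×18 integer matrix of rank 6; reducing to Smith normal form yields diagonal entries (1,1,1,1,1,1).

The boundary map ∂_2: C_2 → C_1 maps a triangle to the signed sum of its edges. For instance
  ∂BFG = FG − BG + BF,
  ∂ADJ = DJ − AJ + AD.
As a 18×12 matrix over Z this has rank 12, with invariant factors (1,1,1,1,1,1,1,1,1,1,1,2).

Reading off H_k = ker ∂_k / im ∂_{k+1}:

  H_0: rank C_0 − rank ∂_1 = 7 − 6 = 1, and the invariant factors of ∂_1 are all 1, so H_0 ≅ Z.
  H_1: rank ker ∂_1 − rank ∂_2 = (18 − 6) − 12 = 0, and ∂_2 has invariant factor 2 > 1, so H_1 ≅ Z/2.
  H_2: rank ker ∂_2 − rank ∂_3 = (12 − 12) − 0 = 0, and there is no ∂_3, so H_2 ≅ 0.

As a check, the Euler characteristic is 7 − 18 + 12 = 1, which agrees with 1 − 0 + 0 = 1.

H_0 = Z,  H_1 = Z/2,  H_2 = 0.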